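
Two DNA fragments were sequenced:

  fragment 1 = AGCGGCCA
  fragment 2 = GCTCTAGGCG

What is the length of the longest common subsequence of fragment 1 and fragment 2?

5

Pick G (fragment 1 #2, fragment 2 #1), then C (fragment 1 #3, fragment 2 #4), then G (fragment 1 #4, fragment 2 #7), then G (fragment 1 #5, fragment 2 #8), then C (fragment 1 #6, fragment 2 #9); all 5 bases appear in both, in order, and the DP table's final entry dp[8][10] is also 5, so no common subsequence is longer.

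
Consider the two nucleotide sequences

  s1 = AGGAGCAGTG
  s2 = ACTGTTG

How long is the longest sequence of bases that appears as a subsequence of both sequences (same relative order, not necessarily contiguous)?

Match A at s1[4]=s2[1], C at s1[6]=s2[2], G at s1[8]=s2[4], T at s1[9]=s2[6], G at s1[10]=s2[7] — 5 bases in the same relative order in both, and the DP table's final entry dp[10][7] is also 5, so no common subsequence is longer.

5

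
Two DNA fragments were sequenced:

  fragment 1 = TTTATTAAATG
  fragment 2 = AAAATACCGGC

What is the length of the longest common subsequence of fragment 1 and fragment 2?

6

Match A at fragment 1[4]=fragment 2[1] → A at fragment 1[7]=fragment 2[2] → A at fragment 1[8]=fragment 2[3] → A at fragment 1[9]=fragment 2[4] → T at fragment 1[10]=fragment 2[5] → G at fragment 1[11]=fragment 2[10] — 6 bases in the same relative order in both. Since dp[11][11] = 6, nothing longer is possible.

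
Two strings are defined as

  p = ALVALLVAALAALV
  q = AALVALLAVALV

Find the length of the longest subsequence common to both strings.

Taking A (p #1, q #2) → L (p #2, q #3) → V (p #3, q #4) → A (p #4, q #5) → L (p #5, q #6) → L (p #6, q #7) → V (p #7, q #9) → A (p #12, q #10) → L (p #13, q #11) → V (p #14, q #12) gives a common subsequence of length 10. The LCS DP gives dp[14][12] = 10, so this is optimal.

10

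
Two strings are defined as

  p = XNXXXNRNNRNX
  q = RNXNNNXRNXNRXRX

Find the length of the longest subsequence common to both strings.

8

Taking X (p #1, q #3), N (p #2, q #6), X (p #3, q #7), X (p #5, q #10), N (p #6, q #11), R (p #7, q #12), R (p #10, q #14), X (p #12, q #15) gives a common subsequence of length 8. The LCS DP gives dp[12][15] = 8, so this is optimal.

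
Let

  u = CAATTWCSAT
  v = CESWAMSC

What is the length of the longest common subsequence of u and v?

Match C [1,1] → A [2,5] → C [7,8] — 3 characters in the same relative order in both. The LCS DP gives dp[10][8] = 3, so this is optimal.

3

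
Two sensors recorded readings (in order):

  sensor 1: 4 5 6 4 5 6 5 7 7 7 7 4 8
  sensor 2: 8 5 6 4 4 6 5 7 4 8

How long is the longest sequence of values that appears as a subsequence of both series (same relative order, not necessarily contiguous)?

8

Let dp[i][j] be the LCS length of the first i values of sensor 1 and the first j values of sensor 2. dp[i][j] = dp[i-1][j-1]+1 when the i-th and j-th values match, else max(dp[i-1][j], dp[i][j-1]).
    ·  8  5  6  4  4  6  5  7  4  8
 ·  0  0  0  0  0  0  0  0  0  0  0
 4  0  0  0  0  1  1  1  1  1  1  1
 5  0  0  1  1  1  1  1  2  2  2  2
 6  0  0  1  2  2  2  2  2  2  2  2
 4  0  0  1  2  3  3  3  3  3  3  3
 5  0  0  1  2  3  3  3  4  4  4  4
 6  0  0  1  2  3  3  4  4  4  4  4
 5  0  0  1  2  3  3  4  5  5  5  5
 7  0  0  1  2  3  3  4  5  6  6  6
 7  0  0  1  2  3  3  4  5  6  6  6
 7  0  0  1  2  3  3  4  5  6  6  6
 7  0  0  1  2  3  3  4  5  6  6  6
 4  0  0  1  2  3  4  4  5  6  7  7
 8  0  1  1  2  3  4  4  5  6  7  8
dp[13][10] = 8. One LCS (by backtracking along matches): 5, 6, 4, 6, 5, 7, 4, 8.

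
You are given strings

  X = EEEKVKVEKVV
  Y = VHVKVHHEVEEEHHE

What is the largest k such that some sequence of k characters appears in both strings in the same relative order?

Pick V (X #5, Y #3), then K (X #6, Y #4), then V (X #7, Y #5), then E (X #8, Y #8), then V (X #10, Y #9); all 5 characters appear in both, in order, and the DP table's final entry dp[11][15] is also 5, so no common subsequence is longer.

5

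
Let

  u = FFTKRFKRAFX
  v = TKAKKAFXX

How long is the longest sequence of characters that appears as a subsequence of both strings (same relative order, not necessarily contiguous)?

6

Taking T at u[3]=v[1] → K at u[4]=v[4] → K at u[7]=v[5] → A at u[9]=v[6] → F at u[10]=v[7] → X at u[11]=v[9] gives a common subsequence of length 6. dp[11][9] = 6 confirms this is the maximum.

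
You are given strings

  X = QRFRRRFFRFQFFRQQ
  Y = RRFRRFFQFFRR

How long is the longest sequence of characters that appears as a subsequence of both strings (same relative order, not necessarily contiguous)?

10

Pick R at X[2]=Y[2], F at X[3]=Y[3], R at X[5]=Y[4], R at X[6]=Y[5], F at X[8]=Y[6], F at X[10]=Y[7], Q at X[11]=Y[8], F at X[12]=Y[9], F at X[13]=Y[10], R at X[14]=Y[12]; all 10 characters appear in both, in order. The LCS DP gives dp[16][12] = 10, so this is optimal.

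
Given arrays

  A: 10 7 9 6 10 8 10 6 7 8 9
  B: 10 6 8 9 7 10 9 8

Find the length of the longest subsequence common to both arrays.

5

One common subsequence of length 5: 10 [1,1] → 6 [4,2] → 8 [6,3] → 10 [7,6] → 8 [10,8]. Since dp[11][8] = 5, nothing longer is possible.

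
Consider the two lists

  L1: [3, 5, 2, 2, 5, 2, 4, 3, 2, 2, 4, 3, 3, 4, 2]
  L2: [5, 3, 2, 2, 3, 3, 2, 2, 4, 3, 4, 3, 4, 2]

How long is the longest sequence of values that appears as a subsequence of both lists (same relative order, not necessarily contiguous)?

11

Taking 3 (L1 #1, L2 #2); then 2 (L1 #3, L2 #3); then 2 (L1 #4, L2 #4); then 3 (L1 #8, L2 #6); then 2 (L1 #9, L2 #7); then 2 (L1 #10, L2 #8); then 4 (L1 #11, L2 #9); then 3 (L1 #12, L2 #10); then 3 (L1 #13, L2 #12); then 4 (L1 #14, L2 #13); then 2 (L1 #15, L2 #14) gives a common subsequence of length 11. dp[15][14] = 11 confirms this is the maximum.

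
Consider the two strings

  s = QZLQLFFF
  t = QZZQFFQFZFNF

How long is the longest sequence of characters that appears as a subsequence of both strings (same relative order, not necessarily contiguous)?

Taking Q [1,1]; then Z [2,3]; then Q [4,7]; then F [6,8]; then F [7,10]; then F [8,12] gives a common subsequence of length 6. The LCS DP gives dp[8][12] = 6, so this is optimal.

6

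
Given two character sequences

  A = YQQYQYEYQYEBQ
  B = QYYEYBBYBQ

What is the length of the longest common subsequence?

8

Match Q at A[3]=B[1], then Y at A[4]=B[2], then Y at A[6]=B[3], then E at A[7]=B[4], then Y at A[8]=B[5], then Y at A[10]=B[8], then B at A[12]=B[9], then Q at A[13]=B[10] — 8 characters in the same relative order in both, and the DP table's final entry dp[13][10] is also 8, so no common subsequence is longer.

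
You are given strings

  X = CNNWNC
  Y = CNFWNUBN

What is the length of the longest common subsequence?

Match C at X[1]=Y[1]; then N at X[2]=Y[2]; then N at X[3]=Y[5]; then N at X[5]=Y[8] — 4 characters in the same relative order in both. The LCS DP gives dp[6][8] = 4, so this is optimal.

4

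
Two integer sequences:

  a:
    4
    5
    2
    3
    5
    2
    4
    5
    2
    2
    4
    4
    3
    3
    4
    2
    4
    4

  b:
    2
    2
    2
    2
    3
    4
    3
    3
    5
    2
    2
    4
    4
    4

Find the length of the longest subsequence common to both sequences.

10

Match 2 at a[3]=b[1], 2 at a[6]=b[2], 2 at a[9]=b[3], 2 at a[10]=b[4], 4 at a[12]=b[6], 3 at a[13]=b[7], 3 at a[14]=b[8], 4 at a[15]=b[12], 4 at a[17]=b[13], 4 at a[18]=b[14] — 10 values in the same relative order in both. The LCS DP gives dp[18][14] = 10, so this is optimal.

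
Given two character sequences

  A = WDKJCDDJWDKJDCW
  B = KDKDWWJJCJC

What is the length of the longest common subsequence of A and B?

Taking D [2,2]; then K [3,3]; then J [4,8]; then C [5,9]; then J [12,10]; then C [14,11] gives a common subsequence of length 6. The LCS DP gives dp[15][11] = 6, so this is optimal.

6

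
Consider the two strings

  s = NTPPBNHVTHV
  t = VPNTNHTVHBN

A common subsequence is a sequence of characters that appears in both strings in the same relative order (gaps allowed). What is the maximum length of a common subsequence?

Match N (s #1, t #3), then T (s #2, t #4), then N (s #6, t #5), then H (s #7, t #6), then V (s #8, t #8), then H (s #10, t #9) — 6 characters in the same relative order in both. dp[11][11] = 6 confirms this is the maximum.

6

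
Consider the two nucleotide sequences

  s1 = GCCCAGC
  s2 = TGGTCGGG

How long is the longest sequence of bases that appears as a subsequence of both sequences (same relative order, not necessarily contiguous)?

Taking G (s1 #1, s2 #3); then C (s1 #2, s2 #5); then G (s1 #6, s2 #8) gives a common subsequence of length 3. Since dp[7][8] = 3, nothing longer is possible.

3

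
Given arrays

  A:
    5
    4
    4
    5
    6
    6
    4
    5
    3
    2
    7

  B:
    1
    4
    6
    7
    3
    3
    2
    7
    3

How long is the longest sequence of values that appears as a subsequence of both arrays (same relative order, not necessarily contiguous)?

Taking 4 [3,2]; then 6 [5,3]; then 3 [9,6]; then 2 [10,7]; then 7 [11,8] gives a common subsequence of length 5, and the DP table's final entry dp[11][9] is also 5, so no common subsequence is longer.

5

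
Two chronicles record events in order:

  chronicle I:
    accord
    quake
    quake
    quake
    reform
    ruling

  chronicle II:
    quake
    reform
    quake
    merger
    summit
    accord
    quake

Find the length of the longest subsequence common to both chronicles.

3

One common subsequence of length 3: quake [2,1]; then quake [3,3]; then quake [4,7]. dp[6][7] = 3 confirms this is the maximum.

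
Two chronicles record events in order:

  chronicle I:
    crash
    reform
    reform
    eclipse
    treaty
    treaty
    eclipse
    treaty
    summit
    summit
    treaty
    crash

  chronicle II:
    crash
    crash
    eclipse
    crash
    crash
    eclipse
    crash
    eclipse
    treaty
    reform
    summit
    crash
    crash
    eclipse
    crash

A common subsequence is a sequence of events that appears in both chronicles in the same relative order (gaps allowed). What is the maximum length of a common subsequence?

6

Match crash at chronicle I[1]=chronicle II[5], then eclipse at chronicle I[4]=chronicle II[6], then eclipse at chronicle I[7]=chronicle II[8], then treaty at chronicle I[8]=chronicle II[9], then summit at chronicle I[9]=chronicle II[11], then crash at chronicle I[12]=chronicle II[15] — 6 events in the same relative order in both, and the DP table's final entry dp[12][15] is also 6, so no common subsequence is longer.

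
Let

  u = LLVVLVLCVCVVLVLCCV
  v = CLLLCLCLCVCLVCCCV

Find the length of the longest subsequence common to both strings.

Pick L [1,3], then L [2,4], then L [5,6], then L [7,8], then C [8,9], then V [9,10], then C [10,11], then L [13,12], then V [14,13], then C [16,15], then C [17,16], then V [18,17]; all 12 characters appear in both, in order, and the DP table's final entry dp[18][17] is also 12, so no common subsequence is longer.

12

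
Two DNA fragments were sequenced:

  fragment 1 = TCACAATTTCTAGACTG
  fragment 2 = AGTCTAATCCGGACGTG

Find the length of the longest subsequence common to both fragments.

Match T [1,3], C [2,4], A [5,6], A [6,7], T [7,8], C [10,10], G [13,12], A [14,13], C [15,14], T [16,16], G [17,17] — 11 bases in the same relative order in both, and the DP table's final entry dp[17][17] is also 11, so no common subsequence is longer.

11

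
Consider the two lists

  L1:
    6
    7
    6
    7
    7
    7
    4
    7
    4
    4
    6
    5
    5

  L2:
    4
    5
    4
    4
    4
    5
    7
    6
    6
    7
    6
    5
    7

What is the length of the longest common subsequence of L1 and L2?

One common subsequence of length 5: 6 [1,8], then 6 [3,9], then 7 [8,10], then 6 [11,11], then 5 [12,12]. The LCS DP gives dp[13][13] = 5, so this is optimal.

5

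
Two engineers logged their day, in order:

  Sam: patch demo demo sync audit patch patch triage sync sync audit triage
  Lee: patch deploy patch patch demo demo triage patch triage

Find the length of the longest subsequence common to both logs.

Taking patch at Sam[1]=Lee[4], then demo at Sam[2]=Lee[5], then demo at Sam[3]=Lee[6], then patch at Sam[7]=Lee[8], then triage at Sam[12]=Lee[9] gives a common subsequence of length 5. The LCS DP gives dp[12][9] = 5, so this is optimal.

5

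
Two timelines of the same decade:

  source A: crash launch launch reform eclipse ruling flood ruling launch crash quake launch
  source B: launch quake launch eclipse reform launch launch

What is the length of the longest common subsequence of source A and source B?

5

Match launch at source A[2]=source B[1]; then launch at source A[3]=source B[3]; then reform at source A[4]=source B[5]; then launch at source A[9]=source B[6]; then launch at source A[12]=source B[7] — 5 events in the same relative order in both. The LCS DP gives dp[12][7] = 5, so this is optimal.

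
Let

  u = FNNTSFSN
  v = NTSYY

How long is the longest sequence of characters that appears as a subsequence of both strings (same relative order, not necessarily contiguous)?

3

Let dp[i][j] be the LCS length of the first i characters of u and the first j characters of v. dp[i][j] = dp[i-1][j-1]+1 when the i-th and j-th characters match, else max(dp[i-1][j], dp[i][j-1]).
    ·  N  T  S  Y  Y
 ·  0  0  0  0  0  0
 F  0  0  0  0  0  0
 N  0  1  1  1  1  1
 N  0  1  1  1  1  1
 T  0  1  2  2  2  2
 S  0  1  2  3  3  3
 F  0  1  2  3  3  3
 S  0  1  2  3  3  3
 N  0  1  2  3  3  3
dp[8][5] = 3. One LCS (by backtracking along matches): NTS.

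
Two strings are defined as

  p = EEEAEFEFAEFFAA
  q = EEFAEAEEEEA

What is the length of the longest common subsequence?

One common subsequence of length 8: E at p[1]=q[1]; then E at p[2]=q[2]; then E at p[3]=q[5]; then A at p[4]=q[6]; then E at p[5]=q[8]; then E at p[7]=q[9]; then E at p[10]=q[10]; then A at p[14]=q[11], and the DP table's final entry dp[14][11] is also 8, so no common subsequence is longer.

8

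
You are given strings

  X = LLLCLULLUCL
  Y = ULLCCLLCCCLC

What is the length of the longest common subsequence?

Match L (X #1, Y #2); then L (X #2, Y #3); then C (X #4, Y #5); then L (X #5, Y #6); then L (X #7, Y #7); then L (X #8, Y #11); then C (X #10, Y #12) — 7 characters in the same relative order in both. Since dp[11][12] = 7, nothing longer is possible.

7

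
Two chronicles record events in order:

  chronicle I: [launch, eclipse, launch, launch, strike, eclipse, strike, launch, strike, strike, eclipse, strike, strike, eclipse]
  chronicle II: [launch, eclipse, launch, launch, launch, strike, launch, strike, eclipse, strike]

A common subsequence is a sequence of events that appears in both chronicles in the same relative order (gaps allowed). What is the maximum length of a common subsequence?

Pick launch (chronicle I #1, chronicle II #1), eclipse (chronicle I #2, chronicle II #2), launch (chronicle I #3, chronicle II #4), launch (chronicle I #4, chronicle II #5), strike (chronicle I #7, chronicle II #6), launch (chronicle I #8, chronicle II #7), strike (chronicle I #10, chronicle II #8), eclipse (chronicle I #11, chronicle II #9), strike (chronicle I #13, chronicle II #10); all 9 events appear in both, in order. Since dp[14][10] = 9, nothing longer is possible.

9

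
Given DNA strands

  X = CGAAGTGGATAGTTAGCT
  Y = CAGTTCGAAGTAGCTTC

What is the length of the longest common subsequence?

13

Taking C [1,1]; then A [4,2]; then G [5,3]; then T [6,5]; then G [8,7]; then A [9,8]; then A [11,9]; then G [12,10]; then T [14,11]; then A [15,12]; then G [16,13]; then C [17,14]; then T [18,16] gives a common subsequence of length 13, and the DP table's final entry dp[18][17] is also 13, so no common subsequence is longer.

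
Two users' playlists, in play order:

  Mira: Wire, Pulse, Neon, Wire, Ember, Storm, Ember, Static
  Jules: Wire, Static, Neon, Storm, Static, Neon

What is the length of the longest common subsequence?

4

One common subsequence of length 4: Wire (Mira #1, Jules #1); then Neon (Mira #3, Jules #3); then Storm (Mira #6, Jules #4); then Static (Mira #8, Jules #5). The LCS DP gives dp[8][6] = 4, so this is optimal.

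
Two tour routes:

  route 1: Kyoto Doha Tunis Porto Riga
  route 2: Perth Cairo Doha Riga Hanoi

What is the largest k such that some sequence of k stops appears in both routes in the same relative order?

Pick Doha [2,3], Riga [5,4]; all 2 stops appear in both, in order. The LCS DP gives dp[5][5] = 2, so this is optimal.

2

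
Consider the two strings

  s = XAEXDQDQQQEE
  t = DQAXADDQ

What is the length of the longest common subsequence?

Match X [1,4], A [2,5], D [5,6], D [7,7], Q [10,8] — 5 characters in the same relative order in both, and the DP table's final entry dp[12][8] is also 5, so no common subsequence is longer.

5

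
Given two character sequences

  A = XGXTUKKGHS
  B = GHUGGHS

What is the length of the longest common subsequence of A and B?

Match G [2,1]; then U [5,3]; then G [8,5]; then H [9,6]; then S [10,7] — 5 characters in the same relative order in both. Since dp[10][7] = 5, nothing longer is possible.

5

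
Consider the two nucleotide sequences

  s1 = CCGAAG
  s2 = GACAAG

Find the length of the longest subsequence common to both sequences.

Let dp[i][j] be the LCS length of the first i bases of s1 and the first j bases of s2. dp[i][j] = dp[i-1][j-1]+1 when the i-th and j-th bases match, else max(dp[i-1][j], dp[i][j-1]).
    ·  G  A  C  A  A  G
 ·  0  0  0  0  0  0  0
 C  0  0  0  1  1  1  1
 C  0  0  0  1  1  1  1
 G  0  1  1  1  1  1  2
 A  0  1  2  2  2  2  2
 A  0  1  2  2  3  3  3
 G  0  1  2  2  3  3  4
dp[6][6] = 4. One LCS (by backtracking along matches): CAAG.

4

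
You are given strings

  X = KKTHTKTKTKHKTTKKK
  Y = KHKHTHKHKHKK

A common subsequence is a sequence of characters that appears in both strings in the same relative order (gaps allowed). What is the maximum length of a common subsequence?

One common subsequence of length 9: K (X #1, Y #1), K (X #2, Y #3), T (X #3, Y #5), H (X #4, Y #6), K (X #6, Y #7), K (X #10, Y #9), H (X #11, Y #10), K (X #16, Y #11), K (X #17, Y #12). The LCS DP gives dp[17][12] = 9, so this is optimal.

9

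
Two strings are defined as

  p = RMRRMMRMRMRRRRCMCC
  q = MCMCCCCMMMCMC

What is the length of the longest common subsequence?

Match M at p[2]=q[1] → M at p[5]=q[3] → M at p[6]=q[8] → M at p[8]=q[9] → M at p[10]=q[10] → C at p[15]=q[11] → M at p[16]=q[12] → C at p[18]=q[13] — 8 characters in the same relative order in both. dp[18][13] = 8 confirms this is the maximum.

8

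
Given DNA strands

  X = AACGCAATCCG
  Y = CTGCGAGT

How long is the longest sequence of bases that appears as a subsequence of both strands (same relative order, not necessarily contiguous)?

5

Let dp[i][j] be the LCS length of the first i bases of X and the first j bases of Y. dp[i][j] = dp[i-1][j-1]+1 when the i-th and j-th bases match, else max(dp[i-1][j], dp[i][j-1]).
    ·  C  T  G  C  G  A  G  T
 ·  0  0  0  0  0  0  0  0  0
 A  0  0  0  0  0  0  1  1  1
 A  0  0  0  0  0  0  1  1  1
 C  0  1  1  1  1  1  1  1  1
 G  0  1  1  2  2  2  2  2  2
 C  0  1  1  2  3  3  3  3  3
 A  0  1  1  2  3  3  4  4  4
 A  0  1  1  2  3  3  4  4  4
 T  0  1  2  2  3  3  4  4  5
 C  0  1  2  2  3  3  4  4  5
 C  0  1  2  2  3  3  4  4  5
 G  0  1  2  3  3  4  4  5  5
dp[11][8] = 5. One LCS (by backtracking along matches): CGCAT.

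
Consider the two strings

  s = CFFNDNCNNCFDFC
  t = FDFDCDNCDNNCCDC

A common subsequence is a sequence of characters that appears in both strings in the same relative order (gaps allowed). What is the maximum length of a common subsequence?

10

Pick F [2,1]; then F [3,3]; then D [5,6]; then N [6,7]; then C [7,8]; then N [8,10]; then N [9,11]; then C [10,13]; then D [12,14]; then C [14,15]; all 10 characters appear in both, in order, and the DP table's final entry dp[14][15] is also 10, so no common subsequence is longer.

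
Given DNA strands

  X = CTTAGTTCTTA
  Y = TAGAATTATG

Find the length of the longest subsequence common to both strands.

Pick T [3,1] → A [4,2] → G [5,3] → T [6,6] → T [7,7] → T [9,9]; all 6 bases appear in both, in order. The LCS DP gives dp[11][10] = 6, so this is optimal.

6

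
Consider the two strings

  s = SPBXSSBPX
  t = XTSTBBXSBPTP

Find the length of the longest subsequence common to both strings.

Pick S [1,3], B [3,6], X [4,7], S [6,8], B [7,9], P [8,12]; all 6 characters appear in both, in order. dp[9][12] = 6 confirms this is the maximum.

6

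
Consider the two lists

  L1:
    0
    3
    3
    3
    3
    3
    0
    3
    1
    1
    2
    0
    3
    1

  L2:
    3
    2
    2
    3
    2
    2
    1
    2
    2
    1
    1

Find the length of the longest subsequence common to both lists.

5

One common subsequence of length 5: 3 (L1 #2, L2 #1) → 3 (L1 #3, L2 #4) → 1 (L1 #9, L2 #7) → 1 (L1 #10, L2 #10) → 1 (L1 #14, L2 #11), and the DP table's final entry dp[14][11] is also 5, so no common subsequence is longer.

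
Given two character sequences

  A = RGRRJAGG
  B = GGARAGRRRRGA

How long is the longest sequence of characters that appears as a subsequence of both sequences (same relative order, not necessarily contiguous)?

Let dp[i][j] be the LCS length of the first i characters of A and the first j characters of B. dp[i][j] = dp[i-1][j-1]+1 when the i-th and j-th characters match, else max(dp[i-1][j], dp[i][j-1]).
    ·  G  G  A  R  A  G  R  R  R  R  G  A
 ·  0  0  0  0  0  0  0  0  0  0  0  0  0
 R  0  0  0  0  1  1  1  1  1  1  1  1  1
 G  0  1  1  1  1  1  2  2  2  2  2  2  2
 R  0  1  1  1  2  2  2  3  3  3  3  3  3
 R  0  1  1  1  2  2  2  3  4  4  4  4  4
 J  0  1  1  1  2  2  2  3  4  4  4  4  4
 A  0  1  1  2  2  3  3  3  4  4  4  4  5
 G  0  1  2  2  2  3  4  4  4  4  4  5  5
 G  0  1  2  2  2  3  4  4  4  4  4  5  5
dp[8][12] = 5. One LCS (by backtracking along matches): RGRRA.

5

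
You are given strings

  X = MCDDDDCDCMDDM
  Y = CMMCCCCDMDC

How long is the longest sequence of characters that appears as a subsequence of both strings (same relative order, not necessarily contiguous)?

One common subsequence of length 6: M at X[1]=Y[3] → C at X[2]=Y[6] → C at X[7]=Y[7] → D at X[8]=Y[8] → M at X[10]=Y[9] → D at X[11]=Y[10], and the DP table's final entry dp[13][11] is also 6, so no common subsequence is longer.

6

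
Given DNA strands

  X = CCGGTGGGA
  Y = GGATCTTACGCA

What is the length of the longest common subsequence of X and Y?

5

Taking G at X[3]=Y[1], then G at X[4]=Y[2], then T at X[5]=Y[7], then G at X[6]=Y[10], then A at X[9]=Y[12] gives a common subsequence of length 5. Since dp[9][12] = 5, nothing longer is possible.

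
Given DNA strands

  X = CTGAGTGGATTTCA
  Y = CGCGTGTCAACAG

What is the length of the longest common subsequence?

Match C at X[1]=Y[1]; then G at X[3]=Y[2]; then G at X[5]=Y[4]; then T at X[6]=Y[5]; then G at X[7]=Y[6]; then A at X[9]=Y[10]; then C at X[13]=Y[11]; then A at X[14]=Y[12] — 8 bases in the same relative order in both. The LCS DP gives dp[14][13] = 8, so this is optimal.

8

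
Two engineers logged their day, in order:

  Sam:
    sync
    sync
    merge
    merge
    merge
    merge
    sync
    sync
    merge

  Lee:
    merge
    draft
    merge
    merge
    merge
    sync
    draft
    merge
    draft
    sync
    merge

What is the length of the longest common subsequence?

7

One common subsequence of length 7: merge (Sam #3, Lee #1); then merge (Sam #4, Lee #3); then merge (Sam #5, Lee #4); then merge (Sam #6, Lee #5); then sync (Sam #7, Lee #6); then sync (Sam #8, Lee #10); then merge (Sam #9, Lee #11). dp[9][11] = 7 confirms this is the maximum.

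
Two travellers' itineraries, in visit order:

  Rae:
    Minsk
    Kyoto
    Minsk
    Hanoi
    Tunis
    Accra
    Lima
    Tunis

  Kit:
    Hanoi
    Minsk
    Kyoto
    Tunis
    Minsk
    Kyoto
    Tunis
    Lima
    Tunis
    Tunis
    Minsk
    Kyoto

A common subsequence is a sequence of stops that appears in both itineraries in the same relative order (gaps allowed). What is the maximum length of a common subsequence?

Match Minsk at Rae[1]=Kit[2], then Kyoto at Rae[2]=Kit[3], then Minsk at Rae[3]=Kit[5], then Tunis at Rae[5]=Kit[7], then Lima at Rae[7]=Kit[8], then Tunis at Rae[8]=Kit[10] — 6 stops in the same relative order in both. dp[8][12] = 6 confirms this is the maximum.

6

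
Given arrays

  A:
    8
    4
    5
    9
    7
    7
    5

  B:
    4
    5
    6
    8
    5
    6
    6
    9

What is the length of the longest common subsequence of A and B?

Let dp[i][j] be the LCS length of the first i values of A and the first j values of B. dp[i][j] = dp[i-1][j-1]+1 when the i-th and j-th values match, else max(dp[i-1][j], dp[i][j-1]).
    ·  4  5  6  8  5  6  6  9
 ·  0  0  0  0  0  0  0  0  0
 8  0  0  0  0  1  1  1  1  1
 4  0  1  1  1  1  1  1  1  1
 5  0  1  2  2  2  2  2  2  2
 9  0  1  2  2  2  2  2  2  3
 7  0  1  2  2  2  2  2  2  3
 7  0  1  2  2  2  2  2  2  3
 5  0  1  2  2  2  3  3  3  3
dp[7][8] = 3. One LCS (by backtracking along matches): 8, 5, 9.

3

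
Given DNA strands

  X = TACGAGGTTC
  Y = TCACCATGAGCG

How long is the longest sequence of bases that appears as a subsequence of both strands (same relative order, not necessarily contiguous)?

7

Let dp[i][j] be the LCS length of the first i bases of X and the first j bases of Y. dp[i][j] = dp[i-1][j-1]+1 when the i-th and j-th bases match, else max(dp[i-1][j], dp[i][j-1]).
    ·  T  C  A  C  C  A  T  G  A  G  C  G
 ·  0  0  0  0  0  0  0  0  0  0  0  0  0
 T  0  1  1  1  1  1  1  1  1  1  1  1  1
 A  0  1  1  2  2  2  2  2  2  2  2  2  2
 C  0  1  2  2  3  3  3  3  3  3  3  3  3
 G  0  1  2  2  3  3  3  3  4  4  4  4  4
 A  0  1  2  3  3  3  4  4  4  5  5  5  5
 G  0  1  2  3  3  3  4  4  5  5  6  6  6
 G  0  1  2  3  3  3  4  4  5  5  6  6  7
 T  0  1  2  3  3  3  4  5  5  5  6  6  7
 T  0  1  2  3  3  3  4  5  5  5  6  6  7
 C  0  1  2  3  4  4  4  5  5  5  6  7  7
dp[10][12] = 7. One LCS (by backtracking along matches): TACGAGG.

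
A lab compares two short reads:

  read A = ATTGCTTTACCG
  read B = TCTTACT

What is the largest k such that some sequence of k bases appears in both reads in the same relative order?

6

Pick T at read A[3]=read B[1] → C at read A[5]=read B[2] → T at read A[7]=read B[3] → T at read A[8]=read B[4] → A at read A[9]=read B[5] → C at read A[10]=read B[6]; all 6 bases appear in both, in order, and the DP table's final entry dp[12][7] is also 6, so no common subsequence is longer.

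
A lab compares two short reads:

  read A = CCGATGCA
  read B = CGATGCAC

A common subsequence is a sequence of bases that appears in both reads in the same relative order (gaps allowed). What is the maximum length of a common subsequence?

7

Pick C at read A[2]=read B[1], G at read A[3]=read B[2], A at read A[4]=read B[3], T at read A[5]=read B[4], G at read A[6]=read B[5], C at read A[7]=read B[6], A at read A[8]=read B[7]; all 7 bases appear in both, in order, and the DP table's final entry dp[8][8] is also 7, so no common subsequence is longer.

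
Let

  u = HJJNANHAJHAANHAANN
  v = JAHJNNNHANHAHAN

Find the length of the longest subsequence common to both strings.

11

Pick H (u #1, v #3); then J (u #2, v #4); then N (u #4, v #6); then N (u #6, v #7); then H (u #7, v #8); then A (u #8, v #9); then H (u #10, v #11); then A (u #12, v #12); then H (u #14, v #13); then A (u #16, v #14); then N (u #18, v #15); all 11 characters appear in both, in order. The LCS DP gives dp[18][15] = 11, so this is optimal.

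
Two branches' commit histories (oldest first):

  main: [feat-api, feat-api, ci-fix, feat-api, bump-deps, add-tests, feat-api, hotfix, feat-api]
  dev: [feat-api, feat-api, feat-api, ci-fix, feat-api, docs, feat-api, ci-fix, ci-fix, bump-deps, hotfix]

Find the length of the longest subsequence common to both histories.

Pick feat-api at main[1]=dev[2] → feat-api at main[2]=dev[3] → ci-fix at main[3]=dev[4] → feat-api at main[4]=dev[7] → bump-deps at main[5]=dev[10] → hotfix at main[8]=dev[11]; all 6 commits appear in both, in order. dp[9][11] = 6 confirms this is the maximum.

6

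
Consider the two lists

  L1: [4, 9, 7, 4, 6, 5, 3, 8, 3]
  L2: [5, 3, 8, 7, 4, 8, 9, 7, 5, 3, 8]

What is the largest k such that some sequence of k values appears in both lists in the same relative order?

Let dp[i][j] be the LCS length of the first i values of L1 and the first j values of L2. dp[i][j] = dp[i-1][j-1]+1 when the i-th and j-th values match, else max(dp[i-1][j], dp[i][j-1]).
    ·  5  3  8  7  4  8  9  7  5  3  8
 ·  0  0  0  0  0  0  0  0  0  0  0  0
 4  0  0  0  0  0  1  1  1  1  1  1  1
 9  0  0  0  0  0  1  1  2  2  2  2  2
 7  0  0  0  0  1  1  1  2  3  3  3  3
 4  0  0  0  0  1  2  2  2  3  3  3  3
 6  0  0  0  0  1  2  2  2  3  3  3  3
 5  0  1  1  1  1  2  2  2  3  4  4  4
 3  0  1  2  2  2  2  2  2  3  4  5  5
 8  0  1  2  3  3  3  3  3  3  4  5  6
 3  0  1  2  3  3  3  3  3  3  4  5  6
dp[9][11] = 6. One LCS (by backtracking along matches): 4, 9, 7, 5, 3, 8.

6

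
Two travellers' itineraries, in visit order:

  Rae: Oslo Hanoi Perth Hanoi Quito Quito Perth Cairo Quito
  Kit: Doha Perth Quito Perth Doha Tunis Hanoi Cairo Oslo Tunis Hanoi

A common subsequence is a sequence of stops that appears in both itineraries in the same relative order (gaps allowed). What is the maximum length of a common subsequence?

4

Taking Perth at Rae[3]=Kit[2] → Quito at Rae[6]=Kit[3] → Perth at Rae[7]=Kit[4] → Cairo at Rae[8]=Kit[8] gives a common subsequence of length 4. Since dp[9][11] = 4, nothing longer is possible.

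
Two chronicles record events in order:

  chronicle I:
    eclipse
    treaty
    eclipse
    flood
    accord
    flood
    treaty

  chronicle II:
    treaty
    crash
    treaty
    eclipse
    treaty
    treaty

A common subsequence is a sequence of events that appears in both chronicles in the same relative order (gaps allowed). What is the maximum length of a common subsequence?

3

Match eclipse at chronicle I[1]=chronicle II[4] → treaty at chronicle I[2]=chronicle II[5] → treaty at chronicle I[7]=chronicle II[6] — 3 events in the same relative order in both. dp[7][6] = 3 confirms this is the maximum.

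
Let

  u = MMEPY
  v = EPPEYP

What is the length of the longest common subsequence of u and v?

Match E at u[3]=v[1]; then P at u[4]=v[3]; then Y at u[5]=v[5] — 3 characters in the same relative order in both. dp[5][6] = 3 confirms this is the maximum.

3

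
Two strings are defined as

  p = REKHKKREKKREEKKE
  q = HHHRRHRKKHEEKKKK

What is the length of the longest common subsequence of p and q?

9

Taking R (p #1, q #5) → H (p #4, q #6) → K (p #5, q #8) → K (p #6, q #9) → E (p #8, q #12) → K (p #9, q #13) → K (p #10, q #14) → K (p #14, q #15) → K (p #15, q #16) gives a common subsequence of length 9, and the DP table's final entry dp[16][16] is also 9, so no common subsequence is longer.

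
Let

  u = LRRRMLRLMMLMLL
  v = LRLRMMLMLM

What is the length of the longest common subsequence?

9

Let dp[i][j] be the LCS length of the first i characters of u and the first j characters of v. dp[i][j] = dp[i-1][j-1]+1 when the i-th and j-th characters match, else max(dp[i-1][j], dp[i][j-1]).
    ·  L  R  L  R  M  M  L  M  L  M
 ·  0  0  0  0  0  0  0  0  0  0  0
 L  0  1  1  1  1  1  1  1  1  1  1
 R  0  1  2  2  2  2  2  2  2  2  2
 R  0  1  2  2  3  3  3  3  3  3  3
 R  0  1  2  2  3  3  3  3  3  3  3
 M  0  1  2  2  3  4  4  4  4  4  4
 L  0  1  2  3  3  4  4  5  5  5  5
 R  0  1  2  3  4  4  4  5  5  5  5
 L  0  1  2  3  4  4  4  5  5  6  6
 M  0  1  2  3  4  5  5  5  6  6  7
 M  0  1  2  3  4  5  6  6  6  6  7
 L  0  1  2  3  4  5  6  7  7  7  7
 M  0  1  2  3  4  5  6  7  8  8  8
 L  0  1  2  3  4  5  6  7  8  9  9
 L  0  1  2  3  4  5  6  7  8  9  9
dp[14][10] = 9. One LCS (by backtracking along matches): LRLRMMLML.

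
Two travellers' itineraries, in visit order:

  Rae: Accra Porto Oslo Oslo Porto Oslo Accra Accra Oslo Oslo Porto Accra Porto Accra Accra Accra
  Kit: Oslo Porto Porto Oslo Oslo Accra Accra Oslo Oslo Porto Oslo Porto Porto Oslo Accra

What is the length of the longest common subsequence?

Pick Porto [2,3], Oslo [4,4], Oslo [6,5], Accra [7,6], Accra [8,7], Oslo [9,9], Oslo [10,11], Porto [11,12], Porto [13,13], Accra [16,15]; all 10 stops appear in both, in order. Since dp[16][15] = 10, nothing longer is possible.

10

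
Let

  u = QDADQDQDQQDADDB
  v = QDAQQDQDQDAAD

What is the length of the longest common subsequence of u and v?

11

Pick Q [1,1] → D [2,2] → A [3,3] → Q [5,5] → D [6,6] → Q [7,7] → D [8,8] → Q [10,9] → D [11,10] → A [12,12] → D [14,13]; all 11 characters appear in both, in order. The LCS DP gives dp[15][13] = 11, so this is optimal.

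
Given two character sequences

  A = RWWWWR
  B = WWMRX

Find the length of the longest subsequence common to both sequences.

3

Let dp[i][j] be the LCS length of the first i characters of A and the first j characters of B. dp[i][j] = dp[i-1][j-1]+1 when the i-th and j-th characters match, else max(dp[i-1][j], dp[i][j-1]).
    ·  W  W  M  R  X
 ·  0  0  0  0  0  0
 R  0  0  0  0  1  1
 W  0  1  1  1  1  1
 W  0  1  2  2  2  2
 W  0  1  2  2  2  2
 W  0  1  2  2  2  2
 R  0  1  2  2  3  3
dp[6][5] = 3. One LCS (by backtracking along matches): WWR.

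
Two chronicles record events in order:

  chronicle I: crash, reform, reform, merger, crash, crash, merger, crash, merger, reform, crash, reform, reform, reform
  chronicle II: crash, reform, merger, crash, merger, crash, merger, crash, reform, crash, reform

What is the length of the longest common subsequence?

Match crash (chronicle I #1, chronicle II #1); then reform (chronicle I #3, chronicle II #2); then merger (chronicle I #4, chronicle II #3); then crash (chronicle I #5, chronicle II #4); then crash (chronicle I #6, chronicle II #6); then merger (chronicle I #7, chronicle II #7); then crash (chronicle I #8, chronicle II #8); then reform (chronicle I #10, chronicle II #9); then crash (chronicle I #11, chronicle II #10); then reform (chronicle I #14, chronicle II #11) — 10 events in the same relative order in both, and the DP table's final entry dp[14][11] is also 10, so no common subsequence is longer.

10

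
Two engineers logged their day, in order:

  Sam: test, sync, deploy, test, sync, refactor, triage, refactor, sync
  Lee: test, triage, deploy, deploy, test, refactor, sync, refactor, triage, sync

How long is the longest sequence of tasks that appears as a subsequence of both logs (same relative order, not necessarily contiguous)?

One common subsequence of length 7: test [1,1]; then deploy [3,4]; then test [4,5]; then sync [5,7]; then refactor [6,8]; then triage [7,9]; then sync [9,10], and the DP table's final entry dp[9][10] is also 7, so no common subsequence is longer.

7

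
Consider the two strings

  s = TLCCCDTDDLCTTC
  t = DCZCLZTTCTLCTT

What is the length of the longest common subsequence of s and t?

One common subsequence of length 8: C [3,2]; then C [4,4]; then C [5,9]; then T [7,10]; then L [10,11]; then C [11,12]; then T [12,13]; then T [13,14], and the DP table's final entry dp[14][14] is also 8, so no common subsequence is longer.

8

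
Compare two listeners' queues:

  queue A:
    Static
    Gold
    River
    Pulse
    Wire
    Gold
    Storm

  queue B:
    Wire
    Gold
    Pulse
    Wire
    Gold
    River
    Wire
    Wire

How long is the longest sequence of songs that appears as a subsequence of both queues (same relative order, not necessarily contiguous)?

4

Taking Gold (queue A #2, queue B #2); then Pulse (queue A #4, queue B #3); then Wire (queue A #5, queue B #4); then Gold (queue A #6, queue B #5) gives a common subsequence of length 4. Since dp[7][8] = 4, nothing longer is possible.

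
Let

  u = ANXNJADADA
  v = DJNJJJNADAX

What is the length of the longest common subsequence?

5

One common subsequence of length 5: N at u[2]=v[3] → N at u[4]=v[7] → A at u[6]=v[8] → D at u[7]=v[9] → A at u[8]=v[10]. dp[10][11] = 5 confirms this is the maximum.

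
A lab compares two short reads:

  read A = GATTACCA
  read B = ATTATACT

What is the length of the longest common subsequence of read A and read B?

5

Let dp[i][j] be the LCS length of the first i bases of read A and the first j bases of read B. dp[i][j] = dp[i-1][j-1]+1 when the i-th and j-th bases match, else max(dp[i-1][j], dp[i][j-1]).
    ·  A  T  T  A  T  A  C  T
 ·  0  0  0  0  0  0  0  0  0
 G  0  0  0  0  0  0  0  0  0
 A  0  1  1  1  1  1  1  1  1
 T  0  1  2  2  2  2  2  2  2
 T  0  1  2  3  3  3  3  3  3
 A  0  1  2  3  4  4  4  4  4
 C  0  1  2  3  4  4  4  5  5
 C  0  1  2  3  4  4  4  5  5
 A  0  1  2  3  4  4  5  5  5
dp[8][8] = 5. One LCS (by backtracking along matches): ATTAC.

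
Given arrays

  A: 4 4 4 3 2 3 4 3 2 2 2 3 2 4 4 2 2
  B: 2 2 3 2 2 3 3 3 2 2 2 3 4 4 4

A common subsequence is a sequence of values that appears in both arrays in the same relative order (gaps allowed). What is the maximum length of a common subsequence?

Taking 3 [4,3], 2 [5,5], 3 [6,7], 3 [8,8], 2 [9,9], 2 [10,10], 2 [11,11], 3 [12,12], 4 [14,14], 4 [15,15] gives a common subsequence of length 10, and the DP table's final entry dp[17][15] is also 10, so no common subsequence is longer.

10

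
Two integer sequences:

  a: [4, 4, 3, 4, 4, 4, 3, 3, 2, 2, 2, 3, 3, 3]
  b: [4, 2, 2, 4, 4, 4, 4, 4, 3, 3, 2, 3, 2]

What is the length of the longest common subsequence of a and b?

9

One common subsequence of length 9: 4 (a #1, b #4); then 4 (a #2, b #5); then 4 (a #4, b #6); then 4 (a #5, b #7); then 4 (a #6, b #8); then 3 (a #7, b #9); then 3 (a #8, b #10); then 2 (a #9, b #11); then 2 (a #11, b #13). dp[14][13] = 9 confirms this is the maximum.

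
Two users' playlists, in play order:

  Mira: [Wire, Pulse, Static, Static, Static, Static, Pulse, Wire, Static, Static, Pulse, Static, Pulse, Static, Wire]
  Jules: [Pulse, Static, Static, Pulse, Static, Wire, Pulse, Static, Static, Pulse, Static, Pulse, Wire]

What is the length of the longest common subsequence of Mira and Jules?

Pick Pulse [2,1]; then Static [3,2]; then Static [4,3]; then Static [5,5]; then Pulse [7,7]; then Static [9,8]; then Static [10,9]; then Pulse [11,10]; then Static [12,11]; then Pulse [13,12]; then Wire [15,13]; all 11 songs appear in both, in order, and the DP table's final entry dp[15][13] is also 11, so no common subsequence is longer.

11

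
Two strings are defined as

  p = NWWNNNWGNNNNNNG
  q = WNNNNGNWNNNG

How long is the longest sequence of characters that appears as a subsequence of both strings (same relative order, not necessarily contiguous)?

10

Taking N at p[1]=q[2]; then N at p[4]=q[3]; then N at p[5]=q[4]; then N at p[6]=q[5]; then G at p[8]=q[6]; then N at p[9]=q[7]; then N at p[12]=q[9]; then N at p[13]=q[10]; then N at p[14]=q[11]; then G at p[15]=q[12] gives a common subsequence of length 10. dp[15][12] = 10 confirms this is the maximum.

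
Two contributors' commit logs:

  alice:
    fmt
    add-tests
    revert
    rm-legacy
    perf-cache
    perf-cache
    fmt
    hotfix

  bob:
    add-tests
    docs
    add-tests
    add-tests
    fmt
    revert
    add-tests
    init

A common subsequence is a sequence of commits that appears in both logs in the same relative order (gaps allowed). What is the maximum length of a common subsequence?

2

Match fmt [1,5], then add-tests [2,7] — 2 commits in the same relative order in both, and the DP table's final entry dp[8][8] is also 2, so no common subsequence is longer.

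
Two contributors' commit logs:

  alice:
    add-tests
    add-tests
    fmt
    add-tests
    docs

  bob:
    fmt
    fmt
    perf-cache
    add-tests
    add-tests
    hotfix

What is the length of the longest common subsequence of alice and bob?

One common subsequence of length 2: add-tests (alice #1, bob #4); then add-tests (alice #2, bob #5). Since dp[5][6] = 2, nothing longer is possible.

2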